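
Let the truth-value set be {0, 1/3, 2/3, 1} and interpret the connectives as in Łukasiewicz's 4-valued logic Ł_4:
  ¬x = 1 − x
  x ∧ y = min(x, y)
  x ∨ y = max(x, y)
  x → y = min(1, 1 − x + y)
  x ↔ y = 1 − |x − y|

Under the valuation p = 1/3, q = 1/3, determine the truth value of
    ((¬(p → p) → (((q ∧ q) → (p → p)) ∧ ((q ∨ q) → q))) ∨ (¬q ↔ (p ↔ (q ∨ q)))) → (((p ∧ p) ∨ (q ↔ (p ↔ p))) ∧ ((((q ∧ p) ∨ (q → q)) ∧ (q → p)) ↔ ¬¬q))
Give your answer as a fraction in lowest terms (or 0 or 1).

p → p = 1/3 → 1/3 = 1
¬(p → p) = ¬1 = 0
q ∧ q = 1/3 ∧ 1/3 = 1/3
p → p = 1/3 → 1/3 = 1
(q ∧ q) → (p → p) = 1/3 → 1 = 1
q ∨ q = 1/3 ∨ 1/3 = 1/3
(q ∨ q) → q = 1/3 → 1/3 = 1
((q ∧ q) → (p → p)) ∧ ((q ∨ q) → q) = 1 ∧ 1 = 1
¬(p → p) → (((q ∧ q) → (p → p)) ∧ ((q ∨ q) → q)) = 0 → 1 = 1
¬q = ¬1/3 = 2/3
q ∨ q = 1/3 ∨ 1/3 = 1/3
p ↔ (q ∨ q) = 1/3 ↔ 1/3 = 1
¬q ↔ (p ↔ (q ∨ q)) = 2/3 ↔ 1 = 2/3
(¬(p → p) → (((q ∧ q) → (p → p)) ∧ ((q ∨ q) → q))) ∨ (¬q ↔ (p ↔ (q ∨ q))) = 1 ∨ 2/3 = 1
p ∧ p = 1/3 ∧ 1/3 = 1/3
p ↔ p = 1/3 ↔ 1/3 = 1
q ↔ (p ↔ p) = 1/3 ↔ 1 = 1/3
(p ∧ p) ∨ (q ↔ (p ↔ p)) = 1/3 ∨ 1/3 = 1/3
q ∧ p = 1/3 ∧ 1/3 = 1/3
q → q = 1/3 → 1/3 = 1
(q ∧ p) ∨ (q → q) = 1/3 ∨ 1 = 1
q → p = 1/3 → 1/3 = 1
((q ∧ p) ∨ (q → q)) ∧ (q → p) = 1 ∧ 1 = 1
¬q = ¬1/3 = 2/3
¬¬q = ¬2/3 = 1/3
(((q ∧ p) ∨ (q → q)) ∧ (q → p)) ↔ ¬¬q = 1 ↔ 1/3 = 1/3
((p ∧ p) ∨ (q ↔ (p ↔ p))) ∧ ((((q ∧ p) ∨ (q → q)) ∧ (q → p)) ↔ ¬¬q) = 1/3 ∧ 1/3 = 1/3
((¬(p → p) → (((q ∧ q) → (p → p)) ∧ ((q ∨ q) → q))) ∨ (¬q ↔ (p ↔ (q ∨ q)))) → (((p ∧ p) ∨ (q ↔ (p ↔ p))) ∧ ((((q ∧ p) ∨ (q → q)) ∧ (q → p)) ↔ ¬¬q)) = 1 → 1/3 = 1/3

1/3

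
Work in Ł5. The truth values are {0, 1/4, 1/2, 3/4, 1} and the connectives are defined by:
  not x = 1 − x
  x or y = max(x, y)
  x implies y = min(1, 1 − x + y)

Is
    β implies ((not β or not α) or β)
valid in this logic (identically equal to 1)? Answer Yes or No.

At α = 0, β = 3/4, for instance:
not β = not 3/4 = 1/4
not α = not 0 = 1
not β or not α = 1/4 or 1 = 1
(not β or not α) or β = 1 or 3/4 = 1
β implies ((not β or not α) or β) = 3/4 implies 1 = 1
and checking the remaining 24 assignments likewise gives ≥ 1 in every case.

Yes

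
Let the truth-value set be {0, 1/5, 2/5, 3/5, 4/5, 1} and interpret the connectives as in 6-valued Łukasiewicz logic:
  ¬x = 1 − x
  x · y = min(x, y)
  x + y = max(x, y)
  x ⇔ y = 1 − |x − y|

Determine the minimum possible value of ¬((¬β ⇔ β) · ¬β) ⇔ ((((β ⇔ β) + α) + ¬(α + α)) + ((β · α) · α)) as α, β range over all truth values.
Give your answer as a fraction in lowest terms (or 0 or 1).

Take α = 0, β = 2/5:
¬β = ¬2/5 = 3/5
¬β ⇔ β = 3/5 ⇔ 2/5 = 4/5
¬β = ¬2/5 = 3/5
(¬β ⇔ β) · ¬β = 4/5 · 3/5 = 3/5
¬((¬β ⇔ β) · ¬β) = ¬3/5 = 2/5
β ⇔ β = 2/5 ⇔ 2/5 = 1
(β ⇔ β) + α = 1 + 0 = 1
α + α = 0 + 0 = 0
¬(α + α) = ¬0 = 1
((β ⇔ β) + α) + ¬(α + α) = 1 + 1 = 1
β · α = 2/5 · 0 = 0
(β · α) · α = 0 · 0 = 0
(((β ⇔ β) + α) + ¬(α + α)) + ((β · α) · α) = 1 + 0 = 1
¬((¬β ⇔ β) · ¬β) ⇔ ((((β ⇔ β) + α) + ¬(α + α)) + ((β · α) · α)) = 2/5 ⇔ 1 = 2/5
No assignment yields a value below 2/5, so this is the minimum.

2/5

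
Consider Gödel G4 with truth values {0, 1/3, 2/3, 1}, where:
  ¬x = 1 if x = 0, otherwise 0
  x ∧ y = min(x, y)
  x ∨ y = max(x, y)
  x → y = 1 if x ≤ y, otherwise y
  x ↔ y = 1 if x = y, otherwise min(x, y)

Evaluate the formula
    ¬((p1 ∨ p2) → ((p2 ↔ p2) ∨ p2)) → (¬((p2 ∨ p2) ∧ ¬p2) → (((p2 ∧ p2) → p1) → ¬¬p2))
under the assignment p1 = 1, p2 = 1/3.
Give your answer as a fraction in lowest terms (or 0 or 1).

1

p1 ∨ p2 = 1 ∨ 1/3 = 1
p2 ↔ p2 = 1/3 ↔ 1/3 = 1
(p2 ↔ p2) ∨ p2 = 1 ∨ 1/3 = 1
(p1 ∨ p2) → ((p2 ↔ p2) ∨ p2) = 1 → 1 = 1
¬((p1 ∨ p2) → ((p2 ↔ p2) ∨ p2)) = ¬1 = 0
p2 ∨ p2 = 1/3 ∨ 1/3 = 1/3
¬p2 = ¬1/3 = 0
(p2 ∨ p2) ∧ ¬p2 = 1/3 ∧ 0 = 0
¬((p2 ∨ p2) ∧ ¬p2) = ¬0 = 1
p2 ∧ p2 = 1/3 ∧ 1/3 = 1/3
(p2 ∧ p2) → p1 = 1/3 → 1 = 1
¬p2 = ¬1/3 = 0
¬¬p2 = ¬0 = 1
((p2 ∧ p2) → p1) → ¬¬p2 = 1 → 1 = 1
¬((p2 ∨ p2) ∧ ¬p2) → (((p2 ∧ p2) → p1) → ¬¬p2) = 1 → 1 = 1
¬((p1 ∨ p2) → ((p2 ↔ p2) ∨ p2)) → (¬((p2 ∨ p2) ∧ ¬p2) → (((p2 ∧ p2) → p1) → ¬¬p2)) = 0 → 1 = 1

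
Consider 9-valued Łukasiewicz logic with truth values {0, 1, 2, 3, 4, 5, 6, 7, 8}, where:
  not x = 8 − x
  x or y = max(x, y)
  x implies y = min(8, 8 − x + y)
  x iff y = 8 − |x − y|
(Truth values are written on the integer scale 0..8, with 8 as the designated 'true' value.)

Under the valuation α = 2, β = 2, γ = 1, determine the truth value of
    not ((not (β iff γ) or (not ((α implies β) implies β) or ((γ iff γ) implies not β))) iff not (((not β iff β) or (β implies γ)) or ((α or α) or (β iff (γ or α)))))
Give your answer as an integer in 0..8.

6

β iff γ = 2 iff 1 = 7
not (β iff γ) = not 7 = 1
α implies β = 2 implies 2 = 8
(α implies β) implies β = 8 implies 2 = 2
not ((α implies β) implies β) = not 2 = 6
γ iff γ = 1 iff 1 = 8
not β = not 2 = 6
(γ iff γ) implies not β = 8 implies 6 = 6
not ((α implies β) implies β) or ((γ iff γ) implies not β) = 6 or 6 = 6
not (β iff γ) or (not ((α implies β) implies β) or ((γ iff γ) implies not β)) = 1 or 6 = 6
not β = not 2 = 6
not β iff β = 6 iff 2 = 4
β implies γ = 2 implies 1 = 7
(not β iff β) or (β implies γ) = 4 or 7 = 7
α or α = 2 or 2 = 2
γ or α = 1 or 2 = 2
β iff (γ or α) = 2 iff 2 = 8
(α or α) or (β iff (γ or α)) = 2 or 8 = 8
((not β iff β) or (β implies γ)) or ((α or α) or (β iff (γ or α))) = 7 or 8 = 8
not (((not β iff β) or (β implies γ)) or ((α or α) or (β iff (γ or α)))) = not 8 = 0
(not (β iff γ) or (not ((α implies β) implies β) or ((γ iff γ) implies not β))) iff not (((not β iff β) or (β implies γ)) or ((α or α) or (β iff (γ or α)))) = 6 iff 0 = 2
not ((not (β iff γ) or (not ((α implies β) implies β) or ((γ iff γ) implies not β))) iff not (((not β iff β) or (β implies γ)) or ((α or α) or (β iff (γ or α))))) = not 2 = 6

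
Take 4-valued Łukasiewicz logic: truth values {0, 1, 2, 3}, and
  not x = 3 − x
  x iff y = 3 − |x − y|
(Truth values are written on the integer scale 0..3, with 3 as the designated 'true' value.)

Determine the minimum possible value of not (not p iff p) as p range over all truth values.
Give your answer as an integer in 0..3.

Take p = 1:
not p = not 1 = 2
not p iff p = 2 iff 1 = 2
not (not p iff p) = not 2 = 1
No assignment yields a value below 1, so this is the minimum.

1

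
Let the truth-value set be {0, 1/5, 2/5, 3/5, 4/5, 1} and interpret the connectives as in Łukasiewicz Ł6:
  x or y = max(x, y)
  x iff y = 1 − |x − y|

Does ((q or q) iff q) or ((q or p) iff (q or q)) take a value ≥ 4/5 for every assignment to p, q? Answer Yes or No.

At p = 4/5, q = 3/5, for instance:
q or q = 3/5 or 3/5 = 3/5
(q or q) iff q = 3/5 iff 3/5 = 1
q or p = 3/5 or 4/5 = 4/5
q or q = 3/5 or 3/5 = 3/5
(q or p) iff (q or q) = 4/5 iff 3/5 = 4/5
((q or q) iff q) or ((q or p) iff (q or q)) = 1 or 4/5 = 1
and checking the remaining 35 assignments likewise gives ≥ 4/5 in every case.

Yes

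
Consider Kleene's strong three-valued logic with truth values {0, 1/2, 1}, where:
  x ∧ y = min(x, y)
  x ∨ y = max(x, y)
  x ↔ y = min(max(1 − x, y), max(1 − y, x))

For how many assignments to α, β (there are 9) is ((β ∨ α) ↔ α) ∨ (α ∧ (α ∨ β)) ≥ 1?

α = 0, β = 0 ↦ 1  ≥
α = 0, β = 1/2 ↦ 1/2  <
α = 0, β = 1 ↦ 0  <
α = 1/2, β = 0 ↦ 1/2  <
α = 1/2, β = 1/2 ↦ 1/2  <
α = 1/2, β = 1 ↦ 1/2  <
α = 1, β = 0 ↦ 1  ≥
α = 1, β = 1/2 ↦ 1  ≥
α = 1, β = 1 ↦ 1  ≥
So 4 of the 9 assignments meet the threshold.

4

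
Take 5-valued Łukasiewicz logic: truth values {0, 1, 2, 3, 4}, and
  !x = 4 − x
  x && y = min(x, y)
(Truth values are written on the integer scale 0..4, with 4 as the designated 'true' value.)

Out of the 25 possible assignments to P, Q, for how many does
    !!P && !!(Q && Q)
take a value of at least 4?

1

value 4: 1 assignment (counts)
value 3: 3 assignments
value 2: 5 assignments
value 1: 7 assignments
value 0: 9 assignments
So 1 of the 25 assignments meets the threshold.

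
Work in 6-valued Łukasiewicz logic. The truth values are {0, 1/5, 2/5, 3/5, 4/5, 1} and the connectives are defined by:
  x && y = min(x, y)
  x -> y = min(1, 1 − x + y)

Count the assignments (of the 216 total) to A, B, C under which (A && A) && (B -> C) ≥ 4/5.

52

value 1: 21 assignments (counts)
value 4/5: 31 assignments (counts)
value 3/5: 38 assignments
value 2/5: 42 assignments
value 1/5: 43 assignments
value 0: 41 assignments
So 52 of the 216 assignments meet the threshold.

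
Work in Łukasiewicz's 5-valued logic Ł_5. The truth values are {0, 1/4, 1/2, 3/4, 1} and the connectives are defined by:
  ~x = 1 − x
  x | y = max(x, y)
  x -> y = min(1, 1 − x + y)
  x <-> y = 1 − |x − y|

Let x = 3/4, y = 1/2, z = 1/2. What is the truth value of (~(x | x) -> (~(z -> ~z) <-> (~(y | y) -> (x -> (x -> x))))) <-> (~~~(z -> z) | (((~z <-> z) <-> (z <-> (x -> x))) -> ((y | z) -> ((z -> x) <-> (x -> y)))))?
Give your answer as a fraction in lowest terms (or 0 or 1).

3/4

x | x = 3/4 | 3/4 = 3/4
~(x | x) = ~3/4 = 1/4
~z = ~1/2 = 1/2
z -> ~z = 1/2 -> 1/2 = 1
~(z -> ~z) = ~1 = 0
y | y = 1/2 | 1/2 = 1/2
~(y | y) = ~1/2 = 1/2
x -> x = 3/4 -> 3/4 = 1
x -> (x -> x) = 3/4 -> 1 = 1
~(y | y) -> (x -> (x -> x)) = 1/2 -> 1 = 1
~(z -> ~z) <-> (~(y | y) -> (x -> (x -> x))) = 0 <-> 1 = 0
~(x | x) -> (~(z -> ~z) <-> (~(y | y) -> (x -> (x -> x)))) = 1/4 -> 0 = 3/4
z -> z = 1/2 -> 1/2 = 1
~(z -> z) = ~1 = 0
~~(z -> z) = ~0 = 1
~~~(z -> z) = ~1 = 0
~z = ~1/2 = 1/2
~z <-> z = 1/2 <-> 1/2 = 1
x -> x = 3/4 -> 3/4 = 1
z <-> (x -> x) = 1/2 <-> 1 = 1/2
(~z <-> z) <-> (z <-> (x -> x)) = 1 <-> 1/2 = 1/2
y | z = 1/2 | 1/2 = 1/2
z -> x = 1/2 -> 3/4 = 1
x -> y = 3/4 -> 1/2 = 3/4
(z -> x) <-> (x -> y) = 1 <-> 3/4 = 3/4
(y | z) -> ((z -> x) <-> (x -> y)) = 1/2 -> 3/4 = 1
((~z <-> z) <-> (z <-> (x -> x))) -> ((y | z) -> ((z -> x) <-> (x -> y))) = 1/2 -> 1 = 1
~~~(z -> z) | (((~z <-> z) <-> (z <-> (x -> x))) -> ((y | z) -> ((z -> x) <-> (x -> y)))) = 0 | 1 = 1
(~(x | x) -> (~(z -> ~z) <-> (~(y | y) -> (x -> (x -> x))))) <-> (~~~(z -> z) | (((~z <-> z) <-> (z <-> (x -> x))) -> ((y | z) -> ((z -> x) <-> (x -> y))))) = 3/4 <-> 1 = 3/4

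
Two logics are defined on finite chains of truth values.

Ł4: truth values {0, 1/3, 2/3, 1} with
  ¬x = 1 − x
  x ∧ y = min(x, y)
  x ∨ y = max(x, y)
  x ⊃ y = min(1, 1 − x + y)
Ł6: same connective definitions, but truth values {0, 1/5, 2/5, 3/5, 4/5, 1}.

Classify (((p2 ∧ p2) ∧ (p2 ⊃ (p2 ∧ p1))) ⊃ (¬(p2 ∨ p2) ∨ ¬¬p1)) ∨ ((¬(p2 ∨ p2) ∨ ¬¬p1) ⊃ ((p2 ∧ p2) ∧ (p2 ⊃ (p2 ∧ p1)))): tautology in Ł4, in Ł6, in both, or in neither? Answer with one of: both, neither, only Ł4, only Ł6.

In Ł4: every assignment gives 1 — tautology.
In Ł6: every assignment gives 1 — tautology.

both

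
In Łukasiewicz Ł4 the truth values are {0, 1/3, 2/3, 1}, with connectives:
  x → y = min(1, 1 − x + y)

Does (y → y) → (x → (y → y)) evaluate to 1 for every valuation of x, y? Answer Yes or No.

Yes

x = 0, y = 0 ↦ 1
x = 0, y = 1/3 ↦ 1
x = 0, y = 2/3 ↦ 1
x = 0, y = 1 ↦ 1
x = 1/3, y = 0 ↦ 1
x = 1/3, y = 1/3 ↦ 1
x = 1/3, y = 2/3 ↦ 1
x = 1/3, y = 1 ↦ 1
x = 2/3, y = 0 ↦ 1
x = 2/3, y = 1/3 ↦ 1
x = 2/3, y = 2/3 ↦ 1
x = 2/3, y = 1 ↦ 1
x = 1, y = 0 ↦ 1
x = 1, y = 1/3 ↦ 1
x = 1, y = 2/3 ↦ 1
x = 1, y = 1 ↦ 1
Every assignment gives a value ≥ 1.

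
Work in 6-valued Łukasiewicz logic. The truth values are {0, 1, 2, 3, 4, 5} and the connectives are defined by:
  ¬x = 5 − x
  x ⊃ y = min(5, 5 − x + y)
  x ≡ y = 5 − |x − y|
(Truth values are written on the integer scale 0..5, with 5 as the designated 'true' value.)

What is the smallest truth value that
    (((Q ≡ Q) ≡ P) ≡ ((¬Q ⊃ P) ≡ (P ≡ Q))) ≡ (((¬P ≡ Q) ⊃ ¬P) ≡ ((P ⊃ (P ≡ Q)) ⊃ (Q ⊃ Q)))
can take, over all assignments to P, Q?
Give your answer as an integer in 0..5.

1

Take P = 0, Q = 2:
Q ≡ Q = 2 ≡ 2 = 5
(Q ≡ Q) ≡ P = 5 ≡ 0 = 0
¬Q = ¬2 = 3
¬Q ⊃ P = 3 ⊃ 0 = 2
P ≡ Q = 0 ≡ 2 = 3
(¬Q ⊃ P) ≡ (P ≡ Q) = 2 ≡ 3 = 4
((Q ≡ Q) ≡ P) ≡ ((¬Q ⊃ P) ≡ (P ≡ Q)) = 0 ≡ 4 = 1
¬P = ¬0 = 5
¬P ≡ Q = 5 ≡ 2 = 2
¬P = ¬0 = 5
(¬P ≡ Q) ⊃ ¬P = 2 ⊃ 5 = 5
P ≡ Q = 0 ≡ 2 = 3
P ⊃ (P ≡ Q) = 0 ⊃ 3 = 5
Q ⊃ Q = 2 ⊃ 2 = 5
(P ⊃ (P ≡ Q)) ⊃ (Q ⊃ Q) = 5 ⊃ 5 = 5
((¬P ≡ Q) ⊃ ¬P) ≡ ((P ⊃ (P ≡ Q)) ⊃ (Q ⊃ Q)) = 5 ≡ 5 = 5
(((Q ≡ Q) ≡ P) ≡ ((¬Q ⊃ P) ≡ (P ≡ Q))) ≡ (((¬P ≡ Q) ⊃ ¬P) ≡ ((P ⊃ (P ≡ Q)) ⊃ (Q ⊃ Q))) = 1 ≡ 5 = 1
No assignment yields a value below 1, so this is the minimum.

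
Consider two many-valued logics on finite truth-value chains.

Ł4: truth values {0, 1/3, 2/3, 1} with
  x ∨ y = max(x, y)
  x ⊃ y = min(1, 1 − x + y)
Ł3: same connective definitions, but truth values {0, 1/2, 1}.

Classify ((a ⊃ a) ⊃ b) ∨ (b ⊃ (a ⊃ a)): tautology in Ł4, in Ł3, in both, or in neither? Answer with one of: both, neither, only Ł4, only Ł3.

both

In Ł4: every assignment gives 1 — tautology.
In Ł3: every assignment gives 1 — tautology.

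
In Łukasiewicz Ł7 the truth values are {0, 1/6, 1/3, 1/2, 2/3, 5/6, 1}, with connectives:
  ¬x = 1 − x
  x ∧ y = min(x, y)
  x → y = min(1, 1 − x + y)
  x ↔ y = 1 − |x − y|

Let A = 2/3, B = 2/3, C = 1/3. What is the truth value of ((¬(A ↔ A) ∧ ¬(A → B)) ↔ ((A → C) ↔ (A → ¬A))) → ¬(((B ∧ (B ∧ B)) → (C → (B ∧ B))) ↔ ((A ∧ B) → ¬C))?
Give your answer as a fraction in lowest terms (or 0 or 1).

A ↔ A = 2/3 ↔ 2/3 = 1
¬(A ↔ A) = ¬1 = 0
A → B = 2/3 → 2/3 = 1
¬(A → B) = ¬1 = 0
¬(A ↔ A) ∧ ¬(A → B) = 0 ∧ 0 = 0
A → C = 2/3 → 1/3 = 2/3
¬A = ¬2/3 = 1/3
A → ¬A = 2/3 → 1/3 = 2/3
(A → C) ↔ (A → ¬A) = 2/3 ↔ 2/3 = 1
(¬(A ↔ A) ∧ ¬(A → B)) ↔ ((A → C) ↔ (A → ¬A)) = 0 ↔ 1 = 0
B ∧ B = 2/3 ∧ 2/3 = 2/3
B ∧ (B ∧ B) = 2/3 ∧ 2/3 = 2/3
B ∧ B = 2/3 ∧ 2/3 = 2/3
C → (B ∧ B) = 1/3 → 2/3 = 1
(B ∧ (B ∧ B)) → (C → (B ∧ B)) = 2/3 → 1 = 1
A ∧ B = 2/3 ∧ 2/3 = 2/3
¬C = ¬1/3 = 2/3
(A ∧ B) → ¬C = 2/3 → 2/3 = 1
((B ∧ (B ∧ B)) → (C → (B ∧ B))) ↔ ((A ∧ B) → ¬C) = 1 ↔ 1 = 1
¬(((B ∧ (B ∧ B)) → (C → (B ∧ B))) ↔ ((A ∧ B) → ¬C)) = ¬1 = 0
((¬(A ↔ A) ∧ ¬(A → B)) ↔ ((A → C) ↔ (A → ¬A))) → ¬(((B ∧ (B ∧ B)) → (C → (B ∧ B))) ↔ ((A ∧ B) → ¬C)) = 0 → 0 = 1

1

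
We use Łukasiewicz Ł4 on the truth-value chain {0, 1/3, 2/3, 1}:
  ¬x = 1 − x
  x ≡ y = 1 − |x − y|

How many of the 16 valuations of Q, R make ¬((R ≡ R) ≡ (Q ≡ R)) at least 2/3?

Q = 0, R = 0 ↦ 0  <
Q = 0, R = 1/3 ↦ 1/3  <
Q = 0, R = 2/3 ↦ 2/3  ≥
Q = 0, R = 1 ↦ 1  ≥
Q = 1/3, R = 0 ↦ 1/3  <
Q = 1/3, R = 1/3 ↦ 0  <
Q = 1/3, R = 2/3 ↦ 1/3  <
Q = 1/3, R = 1 ↦ 2/3  ≥
Q = 2/3, R = 0 ↦ 2/3  ≥
Q = 2/3, R = 1/3 ↦ 1/3  <
Q = 2/3, R = 2/3 ↦ 0  <
Q = 2/3, R = 1 ↦ 1/3  <
Q = 1, R = 0 ↦ 1  ≥
Q = 1, R = 1/3 ↦ 2/3  ≥
Q = 1, R = 2/3 ↦ 1/3  <
Q = 1, R = 1 ↦ 0  <
So 6 of the 16 assignments meet the threshold.

6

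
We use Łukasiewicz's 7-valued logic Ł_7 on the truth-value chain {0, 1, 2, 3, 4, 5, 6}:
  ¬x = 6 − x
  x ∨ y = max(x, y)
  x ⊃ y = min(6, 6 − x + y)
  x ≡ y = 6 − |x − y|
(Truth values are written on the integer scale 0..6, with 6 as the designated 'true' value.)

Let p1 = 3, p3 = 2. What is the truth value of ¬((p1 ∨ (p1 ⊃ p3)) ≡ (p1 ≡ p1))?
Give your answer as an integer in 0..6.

p1 ⊃ p3 = 3 ⊃ 2 = 5
p1 ∨ (p1 ⊃ p3) = 3 ∨ 5 = 5
p1 ≡ p1 = 3 ≡ 3 = 6
(p1 ∨ (p1 ⊃ p3)) ≡ (p1 ≡ p1) = 5 ≡ 6 = 5
¬((p1 ∨ (p1 ⊃ p3)) ≡ (p1 ≡ p1)) = ¬5 = 1

1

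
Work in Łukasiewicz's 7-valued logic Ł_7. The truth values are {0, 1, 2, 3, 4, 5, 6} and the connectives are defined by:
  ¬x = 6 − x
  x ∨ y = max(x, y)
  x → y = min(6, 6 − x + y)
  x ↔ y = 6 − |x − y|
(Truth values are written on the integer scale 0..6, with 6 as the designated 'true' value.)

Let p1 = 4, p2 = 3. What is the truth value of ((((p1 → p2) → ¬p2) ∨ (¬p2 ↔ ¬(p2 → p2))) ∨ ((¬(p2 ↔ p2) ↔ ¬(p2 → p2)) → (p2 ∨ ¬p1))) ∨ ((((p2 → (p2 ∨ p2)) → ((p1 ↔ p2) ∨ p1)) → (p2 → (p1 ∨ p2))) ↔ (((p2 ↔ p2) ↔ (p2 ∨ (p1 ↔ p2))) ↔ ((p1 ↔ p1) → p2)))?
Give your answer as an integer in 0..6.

4

p1 → p2 = 4 → 3 = 5
¬p2 = ¬3 = 3
(p1 → p2) → ¬p2 = 5 → 3 = 4
¬p2 = ¬3 = 3
p2 → p2 = 3 → 3 = 6
¬(p2 → p2) = ¬6 = 0
¬p2 ↔ ¬(p2 → p2) = 3 ↔ 0 = 3
((p1 → p2) → ¬p2) ∨ (¬p2 ↔ ¬(p2 → p2)) = 4 ∨ 3 = 4
p2 ↔ p2 = 3 ↔ 3 = 6
¬(p2 ↔ p2) = ¬6 = 0
p2 → p2 = 3 → 3 = 6
¬(p2 → p2) = ¬6 = 0
¬(p2 ↔ p2) ↔ ¬(p2 → p2) = 0 ↔ 0 = 6
¬p1 = ¬4 = 2
p2 ∨ ¬p1 = 3 ∨ 2 = 3
(¬(p2 ↔ p2) ↔ ¬(p2 → p2)) → (p2 ∨ ¬p1) = 6 → 3 = 3
(((p1 → p2) → ¬p2) ∨ (¬p2 ↔ ¬(p2 → p2))) ∨ ((¬(p2 ↔ p2) ↔ ¬(p2 → p2)) → (p2 ∨ ¬p1)) = 4 ∨ 3 = 4
p2 ∨ p2 = 3 ∨ 3 = 3
p2 → (p2 ∨ p2) = 3 → 3 = 6
p1 ↔ p2 = 4 ↔ 3 = 5
(p1 ↔ p2) ∨ p1 = 5 ∨ 4 = 5
(p2 → (p2 ∨ p2)) → ((p1 ↔ p2) ∨ p1) = 6 → 5 = 5
p1 ∨ p2 = 4 ∨ 3 = 4
p2 → (p1 ∨ p2) = 3 → 4 = 6
((p2 → (p2 ∨ p2)) → ((p1 ↔ p2) ∨ p1)) → (p2 → (p1 ∨ p2)) = 5 → 6 = 6
p2 ↔ p2 = 3 ↔ 3 = 6
p1 ↔ p2 = 4 ↔ 3 = 5
p2 ∨ (p1 ↔ p2) = 3 ∨ 5 = 5
(p2 ↔ p2) ↔ (p2 ∨ (p1 ↔ p2)) = 6 ↔ 5 = 5
p1 ↔ p1 = 4 ↔ 4 = 6
(p1 ↔ p1) → p2 = 6 → 3 = 3
((p2 ↔ p2) ↔ (p2 ∨ (p1 ↔ p2))) ↔ ((p1 ↔ p1) → p2) = 5 ↔ 3 = 4
(((p2 → (p2 ∨ p2)) → ((p1 ↔ p2) ∨ p1)) → (p2 → (p1 ∨ p2))) ↔ (((p2 ↔ p2) ↔ (p2 ∨ (p1 ↔ p2))) ↔ ((p1 ↔ p1) → p2)) = 6 ↔ 4 = 4
((((p1 → p2) → ¬p2) ∨ (¬p2 ↔ ¬(p2 → p2))) ∨ ((¬(p2 ↔ p2) ↔ ¬(p2 → p2)) → (p2 ∨ ¬p1))) ∨ ((((p2 → (p2 ∨ p2)) → ((p1 ↔ p2) ∨ p1)) → (p2 → (p1 ∨ p2))) ↔ (((p2 ↔ p2) ↔ (p2 ∨ (p1 ↔ p2))) ↔ ((p1 ↔ p1) → p2))) = 4 ∨ 4 = 4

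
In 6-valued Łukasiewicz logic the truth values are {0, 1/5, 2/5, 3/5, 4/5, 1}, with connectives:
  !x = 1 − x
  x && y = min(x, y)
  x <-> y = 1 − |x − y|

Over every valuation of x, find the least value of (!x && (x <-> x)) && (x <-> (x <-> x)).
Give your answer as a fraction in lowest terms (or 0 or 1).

0

Take x = 0:
!x = !0 = 1
x <-> x = 0 <-> 0 = 1
!x && (x <-> x) = 1 && 1 = 1
x <-> x = 0 <-> 0 = 1
x <-> (x <-> x) = 0 <-> 1 = 0
(!x && (x <-> x)) && (x <-> (x <-> x)) = 1 && 0 = 0
No assignment yields a value below 0, so this is the minimum.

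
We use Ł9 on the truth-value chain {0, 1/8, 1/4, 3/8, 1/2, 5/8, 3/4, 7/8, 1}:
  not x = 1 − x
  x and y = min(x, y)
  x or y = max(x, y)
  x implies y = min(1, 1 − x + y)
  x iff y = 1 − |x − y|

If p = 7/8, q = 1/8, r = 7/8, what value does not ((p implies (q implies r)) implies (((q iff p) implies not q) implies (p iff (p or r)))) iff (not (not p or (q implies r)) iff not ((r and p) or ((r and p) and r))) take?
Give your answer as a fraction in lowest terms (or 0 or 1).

1/8

q implies r = 1/8 implies 7/8 = 1
p implies (q implies r) = 7/8 implies 1 = 1
q iff p = 1/8 iff 7/8 = 1/4
not q = not 1/8 = 7/8
(q iff p) implies not q = 1/4 implies 7/8 = 1
p or r = 7/8 or 7/8 = 7/8
p iff (p or r) = 7/8 iff 7/8 = 1
((q iff p) implies not q) implies (p iff (p or r)) = 1 implies 1 = 1
(p implies (q implies r)) implies (((q iff p) implies not q) implies (p iff (p or r))) = 1 implies 1 = 1
not ((p implies (q implies r)) implies (((q iff p) implies not q) implies (p iff (p or r)))) = not 1 = 0
not p = not 7/8 = 1/8
q implies r = 1/8 implies 7/8 = 1
not p or (q implies r) = 1/8 or 1 = 1
not (not p or (q implies r)) = not 1 = 0
r and p = 7/8 and 7/8 = 7/8
r and p = 7/8 and 7/8 = 7/8
(r and p) and r = 7/8 and 7/8 = 7/8
(r and p) or ((r and p) and r) = 7/8 or 7/8 = 7/8
not ((r and p) or ((r and p) and r)) = not 7/8 = 1/8
not (not p or (q implies r)) iff not ((r and p) or ((r and p) and r)) = 0 iff 1/8 = 7/8
not ((p implies (q implies r)) implies (((q iff p) implies not q) implies (p iff (p or r)))) iff (not (not p or (q implies r)) iff not ((r and p) or ((r and p) and r))) = 0 iff 7/8 = 1/8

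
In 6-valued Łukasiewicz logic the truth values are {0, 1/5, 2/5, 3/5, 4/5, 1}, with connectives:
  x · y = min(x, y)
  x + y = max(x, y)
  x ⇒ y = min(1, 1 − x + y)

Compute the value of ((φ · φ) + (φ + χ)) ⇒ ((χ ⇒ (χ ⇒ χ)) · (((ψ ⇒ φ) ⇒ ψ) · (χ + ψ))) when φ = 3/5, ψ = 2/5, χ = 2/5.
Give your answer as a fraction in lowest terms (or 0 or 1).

4/5

φ · φ = 3/5 · 3/5 = 3/5
φ + χ = 3/5 + 2/5 = 3/5
(φ · φ) + (φ + χ) = 3/5 + 3/5 = 3/5
χ ⇒ χ = 2/5 ⇒ 2/5 = 1
χ ⇒ (χ ⇒ χ) = 2/5 ⇒ 1 = 1
ψ ⇒ φ = 2/5 ⇒ 3/5 = 1
(ψ ⇒ φ) ⇒ ψ = 1 ⇒ 2/5 = 2/5
χ + ψ = 2/5 + 2/5 = 2/5
((ψ ⇒ φ) ⇒ ψ) · (χ + ψ) = 2/5 · 2/5 = 2/5
(χ ⇒ (χ ⇒ χ)) · (((ψ ⇒ φ) ⇒ ψ) · (χ + ψ)) = 1 · 2/5 = 2/5
((φ · φ) + (φ + χ)) ⇒ ((χ ⇒ (χ ⇒ χ)) · (((ψ ⇒ φ) ⇒ ψ) · (χ + ψ))) = 3/5 ⇒ 2/5 = 4/5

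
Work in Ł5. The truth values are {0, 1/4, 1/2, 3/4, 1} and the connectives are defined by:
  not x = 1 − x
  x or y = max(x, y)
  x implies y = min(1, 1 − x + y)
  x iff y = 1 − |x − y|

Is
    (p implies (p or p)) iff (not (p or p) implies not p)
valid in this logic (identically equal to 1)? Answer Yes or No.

p = 0 ↦ 1
p = 1/4 ↦ 1
p = 1/2 ↦ 1
p = 3/4 ↦ 1
p = 1 ↦ 1
Every assignment gives a value ≥ 1.

Yes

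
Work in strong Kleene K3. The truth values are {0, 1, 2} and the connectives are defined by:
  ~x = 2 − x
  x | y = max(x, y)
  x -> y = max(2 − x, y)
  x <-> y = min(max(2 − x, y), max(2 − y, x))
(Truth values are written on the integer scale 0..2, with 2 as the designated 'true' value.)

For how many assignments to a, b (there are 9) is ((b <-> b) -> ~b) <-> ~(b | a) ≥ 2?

4

a = 0, b = 0 ↦ 2  ≥
a = 0, b = 1 ↦ 1  <
a = 0, b = 2 ↦ 2  ≥
a = 1, b = 0 ↦ 1  <
a = 1, b = 1 ↦ 1  <
a = 1, b = 2 ↦ 2  ≥
a = 2, b = 0 ↦ 0  <
a = 2, b = 1 ↦ 1  <
a = 2, b = 2 ↦ 2  ≥
So 4 of the 9 assignments meet the threshold.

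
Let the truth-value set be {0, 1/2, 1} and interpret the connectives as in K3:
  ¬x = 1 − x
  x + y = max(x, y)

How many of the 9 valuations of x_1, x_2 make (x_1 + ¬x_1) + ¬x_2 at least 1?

x_1 = 0, x_2 = 0 ↦ 1  ≥
x_1 = 0, x_2 = 1/2 ↦ 1  ≥
x_1 = 0, x_2 = 1 ↦ 1  ≥
x_1 = 1/2, x_2 = 0 ↦ 1  ≥
x_1 = 1/2, x_2 = 1/2 ↦ 1/2  <
x_1 = 1/2, x_2 = 1 ↦ 1/2  <
x_1 = 1, x_2 = 0 ↦ 1  ≥
x_1 = 1, x_2 = 1/2 ↦ 1  ≥
x_1 = 1, x_2 = 1 ↦ 1  ≥
So 7 of the 9 assignments meet the threshold.

7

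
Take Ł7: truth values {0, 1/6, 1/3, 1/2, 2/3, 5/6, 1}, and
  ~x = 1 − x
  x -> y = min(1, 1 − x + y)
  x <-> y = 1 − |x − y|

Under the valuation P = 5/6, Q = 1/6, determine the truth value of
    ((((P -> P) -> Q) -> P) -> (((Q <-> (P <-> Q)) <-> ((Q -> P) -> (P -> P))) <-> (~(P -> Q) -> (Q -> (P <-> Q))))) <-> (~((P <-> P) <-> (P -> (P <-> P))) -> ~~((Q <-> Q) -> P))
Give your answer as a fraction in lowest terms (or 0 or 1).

P -> P = 5/6 -> 5/6 = 1
(P -> P) -> Q = 1 -> 1/6 = 1/6
((P -> P) -> Q) -> P = 1/6 -> 5/6 = 1
P <-> Q = 5/6 <-> 1/6 = 1/3
Q <-> (P <-> Q) = 1/6 <-> 1/3 = 5/6
Q -> P = 1/6 -> 5/6 = 1
P -> P = 5/6 -> 5/6 = 1
(Q -> P) -> (P -> P) = 1 -> 1 = 1
(Q <-> (P <-> Q)) <-> ((Q -> P) -> (P -> P)) = 5/6 <-> 1 = 5/6
P -> Q = 5/6 -> 1/6 = 1/3
~(P -> Q) = ~1/3 = 2/3
P <-> Q = 5/6 <-> 1/6 = 1/3
Q -> (P <-> Q) = 1/6 -> 1/3 = 1
~(P -> Q) -> (Q -> (P <-> Q)) = 2/3 -> 1 = 1
((Q <-> (P <-> Q)) <-> ((Q -> P) -> (P -> P))) <-> (~(P -> Q) -> (Q -> (P <-> Q))) = 5/6 <-> 1 = 5/6
(((P -> P) -> Q) -> P) -> (((Q <-> (P <-> Q)) <-> ((Q -> P) -> (P -> P))) <-> (~(P -> Q) -> (Q -> (P <-> Q)))) = 1 -> 5/6 = 5/6
P <-> P = 5/6 <-> 5/6 = 1
P <-> P = 5/6 <-> 5/6 = 1
P -> (P <-> P) = 5/6 -> 1 = 1
(P <-> P) <-> (P -> (P <-> P)) = 1 <-> 1 = 1
~((P <-> P) <-> (P -> (P <-> P))) = ~1 = 0
Q <-> Q = 1/6 <-> 1/6 = 1
(Q <-> Q) -> P = 1 -> 5/6 = 5/6
~((Q <-> Q) -> P) = ~5/6 = 1/6
~~((Q <-> Q) -> P) = ~1/6 = 5/6
~((P <-> P) <-> (P -> (P <-> P))) -> ~~((Q <-> Q) -> P) = 0 -> 5/6 = 1
((((P -> P) -> Q) -> P) -> (((Q <-> (P <-> Q)) <-> ((Q -> P) -> (P -> P))) <-> (~(P -> Q) -> (Q -> (P <-> Q))))) <-> (~((P <-> P) <-> (P -> (P <-> P))) -> ~~((Q <-> Q) -> P)) = 5/6 <-> 1 = 5/6

5/6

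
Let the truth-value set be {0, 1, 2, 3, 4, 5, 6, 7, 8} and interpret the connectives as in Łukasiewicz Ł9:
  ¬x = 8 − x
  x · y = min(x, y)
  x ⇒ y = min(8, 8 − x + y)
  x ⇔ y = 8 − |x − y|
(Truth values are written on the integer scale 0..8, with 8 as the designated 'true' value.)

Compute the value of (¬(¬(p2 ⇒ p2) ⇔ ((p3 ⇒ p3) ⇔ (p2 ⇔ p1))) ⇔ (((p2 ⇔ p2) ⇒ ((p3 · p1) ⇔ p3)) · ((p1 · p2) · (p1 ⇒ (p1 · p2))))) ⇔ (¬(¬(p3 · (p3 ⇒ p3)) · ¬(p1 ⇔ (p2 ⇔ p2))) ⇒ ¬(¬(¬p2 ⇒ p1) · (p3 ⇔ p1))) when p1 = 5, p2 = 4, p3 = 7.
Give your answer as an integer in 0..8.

p2 ⇒ p2 = 4 ⇒ 4 = 8
¬(p2 ⇒ p2) = ¬8 = 0
p3 ⇒ p3 = 7 ⇒ 7 = 8
p2 ⇔ p1 = 4 ⇔ 5 = 7
(p3 ⇒ p3) ⇔ (p2 ⇔ p1) = 8 ⇔ 7 = 7
¬(p2 ⇒ p2) ⇔ ((p3 ⇒ p3) ⇔ (p2 ⇔ p1)) = 0 ⇔ 7 = 1
¬(¬(p2 ⇒ p2) ⇔ ((p3 ⇒ p3) ⇔ (p2 ⇔ p1))) = ¬1 = 7
p2 ⇔ p2 = 4 ⇔ 4 = 8
p3 · p1 = 7 · 5 = 5
(p3 · p1) ⇔ p3 = 5 ⇔ 7 = 6
(p2 ⇔ p2) ⇒ ((p3 · p1) ⇔ p3) = 8 ⇒ 6 = 6
p1 · p2 = 5 · 4 = 4
p1 · p2 = 5 · 4 = 4
p1 ⇒ (p1 · p2) = 5 ⇒ 4 = 7
(p1 · p2) · (p1 ⇒ (p1 · p2)) = 4 · 7 = 4
((p2 ⇔ p2) ⇒ ((p3 · p1) ⇔ p3)) · ((p1 · p2) · (p1 ⇒ (p1 · p2))) = 6 · 4 = 4
¬(¬(p2 ⇒ p2) ⇔ ((p3 ⇒ p3) ⇔ (p2 ⇔ p1))) ⇔ (((p2 ⇔ p2) ⇒ ((p3 · p1) ⇔ p3)) · ((p1 · p2) · (p1 ⇒ (p1 · p2)))) = 7 ⇔ 4 = 5
p3 ⇒ p3 = 7 ⇒ 7 = 8
p3 · (p3 ⇒ p3) = 7 · 8 = 7
¬(p3 · (p3 ⇒ p3)) = ¬7 = 1
p2 ⇔ p2 = 4 ⇔ 4 = 8
p1 ⇔ (p2 ⇔ p2) = 5 ⇔ 8 = 5
¬(p1 ⇔ (p2 ⇔ p2)) = ¬5 = 3
¬(p3 · (p3 ⇒ p3)) · ¬(p1 ⇔ (p2 ⇔ p2)) = 1 · 3 = 1
¬(¬(p3 · (p3 ⇒ p3)) · ¬(p1 ⇔ (p2 ⇔ p2))) = ¬1 = 7
¬p2 = ¬4 = 4
¬p2 ⇒ p1 = 4 ⇒ 5 = 8
¬(¬p2 ⇒ p1) = ¬8 = 0
p3 ⇔ p1 = 7 ⇔ 5 = 6
¬(¬p2 ⇒ p1) · (p3 ⇔ p1) = 0 · 6 = 0
¬(¬(¬p2 ⇒ p1) · (p3 ⇔ p1)) = ¬0 = 8
¬(¬(p3 · (p3 ⇒ p3)) · ¬(p1 ⇔ (p2 ⇔ p2))) ⇒ ¬(¬(¬p2 ⇒ p1) · (p3 ⇔ p1)) = 7 ⇒ 8 = 8
(¬(¬(p2 ⇒ p2) ⇔ ((p3 ⇒ p3) ⇔ (p2 ⇔ p1))) ⇔ (((p2 ⇔ p2) ⇒ ((p3 · p1) ⇔ p3)) · ((p1 · p2) · (p1 ⇒ (p1 · p2))))) ⇔ (¬(¬(p3 · (p3 ⇒ p3)) · ¬(p1 ⇔ (p2 ⇔ p2))) ⇒ ¬(¬(¬p2 ⇒ p1) · (p3 ⇔ p1))) = 5 ⇔ 8 = 5

5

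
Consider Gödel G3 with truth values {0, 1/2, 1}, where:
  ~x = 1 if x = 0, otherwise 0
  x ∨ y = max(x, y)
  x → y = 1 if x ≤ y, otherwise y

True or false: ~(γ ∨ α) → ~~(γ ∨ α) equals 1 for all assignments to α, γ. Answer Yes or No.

Counterexample: take α = 0, γ = 0.
γ ∨ α = 0 ∨ 0 = 0
~(γ ∨ α) = ~0 = 1
γ ∨ α = 0 ∨ 0 = 0
~(γ ∨ α) = ~0 = 1
~~(γ ∨ α) = ~1 = 0
~(γ ∨ α) → ~~(γ ∨ α) = 1 → 0 = 0
This gives 0 ≠ 1.

No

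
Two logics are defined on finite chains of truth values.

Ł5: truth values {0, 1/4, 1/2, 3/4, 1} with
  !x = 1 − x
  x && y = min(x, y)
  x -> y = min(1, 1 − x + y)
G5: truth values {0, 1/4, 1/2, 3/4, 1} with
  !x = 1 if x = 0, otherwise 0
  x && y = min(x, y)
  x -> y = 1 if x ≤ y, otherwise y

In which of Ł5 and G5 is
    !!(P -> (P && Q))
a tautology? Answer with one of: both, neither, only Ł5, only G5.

In Ł5: at P = 1/4, Q = 0 the value is 3/4 — not a tautology.
In G5: at P = 1/4, Q = 0 the value is 0 — not a tautology.

neither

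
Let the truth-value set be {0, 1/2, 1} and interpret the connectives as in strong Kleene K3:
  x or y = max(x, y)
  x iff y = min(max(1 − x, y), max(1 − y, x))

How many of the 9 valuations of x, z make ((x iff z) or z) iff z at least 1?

4

x = 0, z = 0 ↦ 0  <
x = 0, z = 1/2 ↦ 1/2  <
x = 0, z = 1 ↦ 1  ≥
x = 1/2, z = 0 ↦ 1/2  <
x = 1/2, z = 1/2 ↦ 1/2  <
x = 1/2, z = 1 ↦ 1  ≥
x = 1, z = 0 ↦ 1  ≥
x = 1, z = 1/2 ↦ 1/2  <
x = 1, z = 1 ↦ 1  ≥
So 4 of the 9 assignments meet the threshold.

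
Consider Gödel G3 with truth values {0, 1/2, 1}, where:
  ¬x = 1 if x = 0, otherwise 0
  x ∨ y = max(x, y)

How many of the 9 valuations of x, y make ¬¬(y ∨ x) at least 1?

8

x = 0, y = 0 ↦ 0  <
x = 0, y = 1/2 ↦ 1  ≥
x = 0, y = 1 ↦ 1  ≥
x = 1/2, y = 0 ↦ 1  ≥
x = 1/2, y = 1/2 ↦ 1  ≥
x = 1/2, y = 1 ↦ 1  ≥
x = 1, y = 0 ↦ 1  ≥
x = 1, y = 1/2 ↦ 1  ≥
x = 1, y = 1 ↦ 1  ≥
So 8 of the 9 assignments meet the threshold.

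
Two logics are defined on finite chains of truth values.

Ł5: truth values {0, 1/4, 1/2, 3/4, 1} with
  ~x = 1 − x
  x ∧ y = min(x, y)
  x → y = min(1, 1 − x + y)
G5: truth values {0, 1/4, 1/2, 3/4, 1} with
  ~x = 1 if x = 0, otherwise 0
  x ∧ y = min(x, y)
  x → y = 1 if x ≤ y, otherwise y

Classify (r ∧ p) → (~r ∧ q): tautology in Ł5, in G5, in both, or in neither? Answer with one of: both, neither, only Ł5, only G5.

neither

In Ł5: at p = 1/4, q = 0, r = 1/4 the value is 3/4 — not a tautology.
In G5: at p = 1/4, q = 0, r = 1/4 the value is 0 — not a tautology.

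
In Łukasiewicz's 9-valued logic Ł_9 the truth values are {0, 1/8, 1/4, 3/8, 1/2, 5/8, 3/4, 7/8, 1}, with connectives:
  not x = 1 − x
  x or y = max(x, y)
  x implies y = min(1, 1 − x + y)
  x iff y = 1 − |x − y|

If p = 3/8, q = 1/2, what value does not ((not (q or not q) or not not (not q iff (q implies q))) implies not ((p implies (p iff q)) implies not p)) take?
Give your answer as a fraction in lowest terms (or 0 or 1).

not q = not 1/2 = 1/2
q or not q = 1/2 or 1/2 = 1/2
not (q or not q) = not 1/2 = 1/2
not q = not 1/2 = 1/2
q implies q = 1/2 implies 1/2 = 1
not q iff (q implies q) = 1/2 iff 1 = 1/2
not (not q iff (q implies q)) = not 1/2 = 1/2
not not (not q iff (q implies q)) = not 1/2 = 1/2
not (q or not q) or not not (not q iff (q implies q)) = 1/2 or 1/2 = 1/2
p iff q = 3/8 iff 1/2 = 7/8
p implies (p iff q) = 3/8 implies 7/8 = 1
not p = not 3/8 = 5/8
(p implies (p iff q)) implies not p = 1 implies 5/8 = 5/8
not ((p implies (p iff q)) implies not p) = not 5/8 = 3/8
(not (q or not q) or not not (not q iff (q implies q))) implies not ((p implies (p iff q)) implies not p) = 1/2 implies 3/8 = 7/8
not ((not (q or not q) or not not (not q iff (q implies q))) implies not ((p implies (p iff q)) implies not p)) = not 7/8 = 1/8

1/8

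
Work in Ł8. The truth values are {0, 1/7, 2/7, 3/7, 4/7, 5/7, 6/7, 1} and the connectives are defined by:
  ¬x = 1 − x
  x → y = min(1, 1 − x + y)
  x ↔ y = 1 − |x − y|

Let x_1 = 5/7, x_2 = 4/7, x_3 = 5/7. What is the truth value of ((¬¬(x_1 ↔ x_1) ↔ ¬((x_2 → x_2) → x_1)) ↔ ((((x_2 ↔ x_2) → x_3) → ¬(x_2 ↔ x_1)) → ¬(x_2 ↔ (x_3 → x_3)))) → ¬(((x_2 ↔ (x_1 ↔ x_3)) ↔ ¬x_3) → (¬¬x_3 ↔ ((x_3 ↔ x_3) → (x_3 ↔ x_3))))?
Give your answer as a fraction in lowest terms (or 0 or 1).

5/7

x_1 ↔ x_1 = 5/7 ↔ 5/7 = 1
¬(x_1 ↔ x_1) = ¬1 = 0
¬¬(x_1 ↔ x_1) = ¬0 = 1
x_2 → x_2 = 4/7 → 4/7 = 1
(x_2 → x_2) → x_1 = 1 → 5/7 = 5/7
¬((x_2 → x_2) → x_1) = ¬5/7 = 2/7
¬¬(x_1 ↔ x_1) ↔ ¬((x_2 → x_2) → x_1) = 1 ↔ 2/7 = 2/7
x_2 ↔ x_2 = 4/7 ↔ 4/7 = 1
(x_2 ↔ x_2) → x_3 = 1 → 5/7 = 5/7
x_2 ↔ x_1 = 4/7 ↔ 5/7 = 6/7
¬(x_2 ↔ x_1) = ¬6/7 = 1/7
((x_2 ↔ x_2) → x_3) → ¬(x_2 ↔ x_1) = 5/7 → 1/7 = 3/7
x_3 → x_3 = 5/7 → 5/7 = 1
x_2 ↔ (x_3 → x_3) = 4/7 ↔ 1 = 4/7
¬(x_2 ↔ (x_3 → x_3)) = ¬4/7 = 3/7
(((x_2 ↔ x_2) → x_3) → ¬(x_2 ↔ x_1)) → ¬(x_2 ↔ (x_3 → x_3)) = 3/7 → 3/7 = 1
(¬¬(x_1 ↔ x_1) ↔ ¬((x_2 → x_2) → x_1)) ↔ ((((x_2 ↔ x_2) → x_3) → ¬(x_2 ↔ x_1)) → ¬(x_2 ↔ (x_3 → x_3))) = 2/7 ↔ 1 = 2/7
x_1 ↔ x_3 = 5/7 ↔ 5/7 = 1
x_2 ↔ (x_1 ↔ x_3) = 4/7 ↔ 1 = 4/7
¬x_3 = ¬5/7 = 2/7
(x_2 ↔ (x_1 ↔ x_3)) ↔ ¬x_3 = 4/7 ↔ 2/7 = 5/7
¬x_3 = ¬5/7 = 2/7
¬¬x_3 = ¬2/7 = 5/7
x_3 ↔ x_3 = 5/7 ↔ 5/7 = 1
x_3 ↔ x_3 = 5/7 ↔ 5/7 = 1
(x_3 ↔ x_3) → (x_3 ↔ x_3) = 1 → 1 = 1
¬¬x_3 ↔ ((x_3 ↔ x_3) → (x_3 ↔ x_3)) = 5/7 ↔ 1 = 5/7
((x_2 ↔ (x_1 ↔ x_3)) ↔ ¬x_3) → (¬¬x_3 ↔ ((x_3 ↔ x_3) → (x_3 ↔ x_3))) = 5/7 → 5/7 = 1
¬(((x_2 ↔ (x_1 ↔ x_3)) ↔ ¬x_3) → (¬¬x_3 ↔ ((x_3 ↔ x_3) → (x_3 ↔ x_3)))) = ¬1 = 0
((¬¬(x_1 ↔ x_1) ↔ ¬((x_2 → x_2) → x_1)) ↔ ((((x_2 ↔ x_2) → x_3) → ¬(x_2 ↔ x_1)) → ¬(x_2 ↔ (x_3 → x_3)))) → ¬(((x_2 ↔ (x_1 ↔ x_3)) ↔ ¬x_3) → (¬¬x_3 ↔ ((x_3 ↔ x_3) → (x_3 ↔ x_3)))) = 2/7 → 0 = 5/7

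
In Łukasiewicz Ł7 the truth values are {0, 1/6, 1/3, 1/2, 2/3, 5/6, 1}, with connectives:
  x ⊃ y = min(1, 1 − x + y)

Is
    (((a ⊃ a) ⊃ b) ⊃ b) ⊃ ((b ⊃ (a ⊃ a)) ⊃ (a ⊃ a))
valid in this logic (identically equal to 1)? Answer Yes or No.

Yes

At a = 1, b = 1/6, for instance:
a ⊃ a = 1 ⊃ 1 = 1
(a ⊃ a) ⊃ b = 1 ⊃ 1/6 = 1/6
((a ⊃ a) ⊃ b) ⊃ b = 1/6 ⊃ 1/6 = 1
b ⊃ (a ⊃ a) = 1/6 ⊃ 1 = 1
(b ⊃ (a ⊃ a)) ⊃ (a ⊃ a) = 1 ⊃ 1 = 1
(((a ⊃ a) ⊃ b) ⊃ b) ⊃ ((b ⊃ (a ⊃ a)) ⊃ (a ⊃ a)) = 1 ⊃ 1 = 1
and checking the remaining 48 assignments likewise gives ≥ 1 in every case.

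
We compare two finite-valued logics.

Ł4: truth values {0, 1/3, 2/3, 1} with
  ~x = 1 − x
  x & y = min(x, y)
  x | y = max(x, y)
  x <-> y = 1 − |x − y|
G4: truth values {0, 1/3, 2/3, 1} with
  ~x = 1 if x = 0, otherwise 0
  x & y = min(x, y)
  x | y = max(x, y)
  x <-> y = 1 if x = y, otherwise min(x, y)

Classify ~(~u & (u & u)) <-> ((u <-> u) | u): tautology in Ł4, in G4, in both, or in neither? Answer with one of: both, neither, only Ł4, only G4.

In Ł4: at u = 1/3 the value is 2/3 — not a tautology.
In G4: every assignment gives 1 — tautology.

only G4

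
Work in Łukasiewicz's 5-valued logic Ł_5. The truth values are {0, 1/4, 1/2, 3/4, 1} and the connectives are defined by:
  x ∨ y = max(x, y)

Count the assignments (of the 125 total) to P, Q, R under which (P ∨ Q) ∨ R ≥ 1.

61

value 1: 61 assignments (counts)
value 3/4: 37 assignments
value 1/2: 19 assignments
value 1/4: 7 assignments
value 0: 1 assignment
So 61 of the 125 assignments meet the threshold.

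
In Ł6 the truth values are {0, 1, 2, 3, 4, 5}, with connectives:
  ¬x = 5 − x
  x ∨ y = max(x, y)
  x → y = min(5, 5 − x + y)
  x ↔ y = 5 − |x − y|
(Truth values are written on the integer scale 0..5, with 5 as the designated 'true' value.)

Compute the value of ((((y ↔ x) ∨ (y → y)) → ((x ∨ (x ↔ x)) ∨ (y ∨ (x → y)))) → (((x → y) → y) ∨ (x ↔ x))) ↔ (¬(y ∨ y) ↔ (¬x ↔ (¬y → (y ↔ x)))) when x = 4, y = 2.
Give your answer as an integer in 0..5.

y ↔ x = 2 ↔ 4 = 3
y → y = 2 → 2 = 5
(y ↔ x) ∨ (y → y) = 3 ∨ 5 = 5
x ↔ x = 4 ↔ 4 = 5
x ∨ (x ↔ x) = 4 ∨ 5 = 5
x → y = 4 → 2 = 3
y ∨ (x → y) = 2 ∨ 3 = 3
(x ∨ (x ↔ x)) ∨ (y ∨ (x → y)) = 5 ∨ 3 = 5
((y ↔ x) ∨ (y → y)) → ((x ∨ (x ↔ x)) ∨ (y ∨ (x → y))) = 5 → 5 = 5
x → y = 4 → 2 = 3
(x → y) → y = 3 → 2 = 4
x ↔ x = 4 ↔ 4 = 5
((x → y) → y) ∨ (x ↔ x) = 4 ∨ 5 = 5
(((y ↔ x) ∨ (y → y)) → ((x ∨ (x ↔ x)) ∨ (y ∨ (x → y)))) → (((x → y) → y) ∨ (x ↔ x)) = 5 → 5 = 5
y ∨ y = 2 ∨ 2 = 2
¬(y ∨ y) = ¬2 = 3
¬x = ¬4 = 1
¬y = ¬2 = 3
y ↔ x = 2 ↔ 4 = 3
¬y → (y ↔ x) = 3 → 3 = 5
¬x ↔ (¬y → (y ↔ x)) = 1 ↔ 5 = 1
¬(y ∨ y) ↔ (¬x ↔ (¬y → (y ↔ x))) = 3 ↔ 1 = 3
((((y ↔ x) ∨ (y → y)) → ((x ∨ (x ↔ x)) ∨ (y ∨ (x → y)))) → (((x → y) → y) ∨ (x ↔ x))) ↔ (¬(y ∨ y) ↔ (¬x ↔ (¬y → (y ↔ x)))) = 5 ↔ 3 = 3

3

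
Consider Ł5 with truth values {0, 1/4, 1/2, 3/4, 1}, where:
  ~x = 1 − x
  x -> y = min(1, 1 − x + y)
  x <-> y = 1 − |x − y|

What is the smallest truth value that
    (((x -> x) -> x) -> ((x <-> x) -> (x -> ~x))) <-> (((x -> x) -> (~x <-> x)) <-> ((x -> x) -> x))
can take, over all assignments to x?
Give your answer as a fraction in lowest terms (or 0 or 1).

Take x = 1/2:
x -> x = 1/2 -> 1/2 = 1
(x -> x) -> x = 1 -> 1/2 = 1/2
x <-> x = 1/2 <-> 1/2 = 1
~x = ~1/2 = 1/2
x -> ~x = 1/2 -> 1/2 = 1
(x <-> x) -> (x -> ~x) = 1 -> 1 = 1
((x -> x) -> x) -> ((x <-> x) -> (x -> ~x)) = 1/2 -> 1 = 1
x -> x = 1/2 -> 1/2 = 1
~x = ~1/2 = 1/2
~x <-> x = 1/2 <-> 1/2 = 1
(x -> x) -> (~x <-> x) = 1 -> 1 = 1
x -> x = 1/2 -> 1/2 = 1
(x -> x) -> x = 1 -> 1/2 = 1/2
((x -> x) -> (~x <-> x)) <-> ((x -> x) -> x) = 1 <-> 1/2 = 1/2
(((x -> x) -> x) -> ((x <-> x) -> (x -> ~x))) <-> (((x -> x) -> (~x <-> x)) <-> ((x -> x) -> x)) = 1 <-> 1/2 = 1/2
No assignment yields a value below 1/2, so this is the minimum.

1/2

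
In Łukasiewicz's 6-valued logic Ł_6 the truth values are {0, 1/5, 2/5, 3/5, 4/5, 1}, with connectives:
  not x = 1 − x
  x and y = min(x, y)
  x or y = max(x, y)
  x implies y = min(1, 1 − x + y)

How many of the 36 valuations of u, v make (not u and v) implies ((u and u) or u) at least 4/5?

29

value 1: 24 assignments (counts)
value 4/5: 5 assignments (counts)
value 3/5: 2 assignments
value 2/5: 3 assignments
value 1/5: 1 assignment
value 0: 1 assignment
So 29 of the 36 assignments meet the threshold.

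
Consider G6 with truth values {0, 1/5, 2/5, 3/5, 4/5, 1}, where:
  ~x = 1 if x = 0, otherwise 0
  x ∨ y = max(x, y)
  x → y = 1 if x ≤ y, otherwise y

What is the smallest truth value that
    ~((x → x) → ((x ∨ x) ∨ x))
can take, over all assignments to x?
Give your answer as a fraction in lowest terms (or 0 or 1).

0

Take x = 1/5:
x → x = 1/5 → 1/5 = 1
x ∨ x = 1/5 ∨ 1/5 = 1/5
(x ∨ x) ∨ x = 1/5 ∨ 1/5 = 1/5
(x → x) → ((x ∨ x) ∨ x) = 1 → 1/5 = 1/5
~((x → x) → ((x ∨ x) ∨ x)) = ~1/5 = 0
No assignment yields a value below 0, so this is the minimum.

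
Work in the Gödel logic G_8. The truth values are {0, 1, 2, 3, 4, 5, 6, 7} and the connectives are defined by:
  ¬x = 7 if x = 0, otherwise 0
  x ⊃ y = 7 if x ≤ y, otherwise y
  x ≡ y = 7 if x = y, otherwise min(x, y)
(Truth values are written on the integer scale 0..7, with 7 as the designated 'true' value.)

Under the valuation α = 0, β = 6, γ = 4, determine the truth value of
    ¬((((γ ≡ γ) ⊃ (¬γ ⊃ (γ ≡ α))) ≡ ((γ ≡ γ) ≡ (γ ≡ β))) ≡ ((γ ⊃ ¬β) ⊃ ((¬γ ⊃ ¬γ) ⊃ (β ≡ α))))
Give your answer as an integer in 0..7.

0

γ ≡ γ = 4 ≡ 4 = 7
¬γ = ¬4 = 0
γ ≡ α = 4 ≡ 0 = 0
¬γ ⊃ (γ ≡ α) = 0 ⊃ 0 = 7
(γ ≡ γ) ⊃ (¬γ ⊃ (γ ≡ α)) = 7 ⊃ 7 = 7
γ ≡ γ = 4 ≡ 4 = 7
γ ≡ β = 4 ≡ 6 = 4
(γ ≡ γ) ≡ (γ ≡ β) = 7 ≡ 4 = 4
((γ ≡ γ) ⊃ (¬γ ⊃ (γ ≡ α))) ≡ ((γ ≡ γ) ≡ (γ ≡ β)) = 7 ≡ 4 = 4
¬β = ¬6 = 0
γ ⊃ ¬β = 4 ⊃ 0 = 0
¬γ = ¬4 = 0
¬γ = ¬4 = 0
¬γ ⊃ ¬γ = 0 ⊃ 0 = 7
β ≡ α = 6 ≡ 0 = 0
(¬γ ⊃ ¬γ) ⊃ (β ≡ α) = 7 ⊃ 0 = 0
(γ ⊃ ¬β) ⊃ ((¬γ ⊃ ¬γ) ⊃ (β ≡ α)) = 0 ⊃ 0 = 7
(((γ ≡ γ) ⊃ (¬γ ⊃ (γ ≡ α))) ≡ ((γ ≡ γ) ≡ (γ ≡ β))) ≡ ((γ ⊃ ¬β) ⊃ ((¬γ ⊃ ¬γ) ⊃ (β ≡ α))) = 4 ≡ 7 = 4
¬((((γ ≡ γ) ⊃ (¬γ ⊃ (γ ≡ α))) ≡ ((γ ≡ γ) ≡ (γ ≡ β))) ≡ ((γ ⊃ ¬β) ⊃ ((¬γ ⊃ ¬γ) ⊃ (β ≡ α)))) = ¬4 = 0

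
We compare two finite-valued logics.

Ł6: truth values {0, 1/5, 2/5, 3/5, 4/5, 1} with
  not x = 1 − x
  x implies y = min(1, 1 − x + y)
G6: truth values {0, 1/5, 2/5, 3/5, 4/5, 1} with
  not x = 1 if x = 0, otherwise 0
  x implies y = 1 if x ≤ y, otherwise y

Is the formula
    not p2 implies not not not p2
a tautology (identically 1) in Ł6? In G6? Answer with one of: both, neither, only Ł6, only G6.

both

In Ł6: every assignment gives 1 — tautology.
In G6: every assignment gives 1 — tautology.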